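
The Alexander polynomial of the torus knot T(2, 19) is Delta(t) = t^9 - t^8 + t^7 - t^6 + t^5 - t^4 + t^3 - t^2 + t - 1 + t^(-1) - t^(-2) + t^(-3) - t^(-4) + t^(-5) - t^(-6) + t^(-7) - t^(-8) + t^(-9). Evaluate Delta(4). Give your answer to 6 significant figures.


Substituting t = 4 into Delta(t) = t^9 - t^8 + t^7 - t^6 + t^5 - t^4 + t^3 - t^2 + t - 1 + t^(-1) - t^(-2) + t^(-3) - t^(-4) + t^(-5) - t^(-6) + t^(-7) - t^(-8) + t^(-9):
Term values: (262144) + (-65536) + (16384) + (-4096) + (1024) + (-256) + (64) + (-16) + (4) + (-1) + (0.25) + (-0.0625) + (0.015625) + (-0.00390625) + (0.000976562) + (-0.000244141) + (6.10352e-05) + (-1.52588e-05) + (3.8147e-06)
Sum = 209715.2
Rounded to 6 significant figures: 209715

209715


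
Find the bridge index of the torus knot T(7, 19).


The bridge number of T(p,q) is min(p,q).
min(7, 19) = 7

7


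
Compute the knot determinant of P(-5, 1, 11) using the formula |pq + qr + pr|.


Step 1: Compute pq + qr + pr.
pq = (-5)*1 = -5
qr = 1*11 = 11
pr = (-5)*11 = -55
pq + qr + pr = -5 + 11 + (-55) = -49
Step 2: Take absolute value.
det(P(-5,1,11)) = |-49| = 49

49


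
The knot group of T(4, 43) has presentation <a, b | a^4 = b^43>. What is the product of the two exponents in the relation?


The relation is a^4 = b^43.
Product of exponents = 4 * 43
= 172

172


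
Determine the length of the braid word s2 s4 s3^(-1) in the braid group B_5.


The word length counts the number of generators (including inverses).
Listing each generator: s2, s4, s3^(-1)
There are 3 generators in this braid word.

3


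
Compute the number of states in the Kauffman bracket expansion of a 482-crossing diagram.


Each crossing contributes 2 choices (A-smoothing or B-smoothing).
Total states = 2^482 = 12486994201263968925526388919172665222994392570659884603436627838501486955279062480481224412253967884639307724485626491581791902717153141225160704

12486994201263968925526388919172665222994392570659884603436627838501486955279062480481224412253967884639307724485626491581791902717153141225160704


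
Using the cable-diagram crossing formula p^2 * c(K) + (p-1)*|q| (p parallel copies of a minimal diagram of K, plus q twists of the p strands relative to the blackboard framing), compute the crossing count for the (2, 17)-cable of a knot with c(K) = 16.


Step 1: Each of the c(K) crossings of the companion diagram becomes p*p = p^2 crossings among the p parallel strands, and each of the |q| twists s_1 s_2 ... s_(p-1) adds (p-1) crossings.
  Crossings = p^2 * c(K) + (p-1)*|q|
Step 2: = 2^2 * 16 + (2-1)*17
Step 3: = 4*16 + 1*17
Step 4: = 64 + 17 = 81

81


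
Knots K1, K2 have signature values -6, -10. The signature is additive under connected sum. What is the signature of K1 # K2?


The signature is additive under connected sum.
signature(K1 # K2) = (-6) + (-10)
= -16

-16


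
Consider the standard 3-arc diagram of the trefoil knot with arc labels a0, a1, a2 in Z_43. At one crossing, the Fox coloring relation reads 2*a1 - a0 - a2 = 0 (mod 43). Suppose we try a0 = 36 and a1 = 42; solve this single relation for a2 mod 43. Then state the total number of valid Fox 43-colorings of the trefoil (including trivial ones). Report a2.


Step 1: Apply the given crossing relation 2*a1 - a0 - a2 = 0 (mod 43).
  a2 = 2*a1 - a0 mod 43
  a2 = 2*42 - 36 mod 43
  a2 = 84 - 36 mod 43
  a2 = 48 mod 43 = 5
Step 2: The trefoil has determinant 3.
  Number of Fox p-colorings (p prime) is p^2 if p = 3, else p.
  Since 43 does not divide 3, only trivial (constant) colorings exist.
  (So the trial a0 = 36, a1 = 42 with a0 != a1 does NOT extend to a valid coloring of the whole trefoil: the other two crossing relations require 3*(a1 - a0) = 0 (mod 43), which fails.)
  Total colorings = 43
Step 3: a2 = 5, total Fox 43-colorings = 43

5


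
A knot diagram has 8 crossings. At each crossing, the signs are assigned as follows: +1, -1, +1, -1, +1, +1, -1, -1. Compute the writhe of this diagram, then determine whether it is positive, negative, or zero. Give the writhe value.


Step 1: Count positive crossings (+1).
Positive crossings: 4
Step 2: Count negative crossings (-1).
Negative crossings: 4
Step 3: Writhe = (positive) - (negative)
w = 4 - 4 = 0
Step 4: |w| = 0, and w is zero

0


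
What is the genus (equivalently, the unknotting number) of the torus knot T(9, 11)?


For a torus knot T(p,q), both the unknotting number and genus equal (p-1)(q-1)/2.
= (9-1)(11-1)/2
= 8*10/2
= 80/2 = 40

40


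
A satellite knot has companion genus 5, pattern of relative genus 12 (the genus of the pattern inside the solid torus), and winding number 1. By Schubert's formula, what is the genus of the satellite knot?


Schubert: g(satellite) = g_rel(pattern) + |winding| * g(companion),
where g_rel(pattern) is the genus of the pattern relative to the solid torus.
= 12 + 1 * 5
= 12 + 5 = 17

17


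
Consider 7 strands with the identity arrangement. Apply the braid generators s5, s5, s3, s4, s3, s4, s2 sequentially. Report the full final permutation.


Starting with identity [1, 2, 3, 4, 5, 6, 7].
Apply generators in sequence:
  After s5: [1, 2, 3, 4, 6, 5, 7]
  After s5: [1, 2, 3, 4, 5, 6, 7]
  After s3: [1, 2, 4, 3, 5, 6, 7]
  After s4: [1, 2, 4, 5, 3, 6, 7]
  After s3: [1, 2, 5, 4, 3, 6, 7]
  After s4: [1, 2, 5, 3, 4, 6, 7]
  After s2: [1, 5, 2, 3, 4, 6, 7]
Final permutation: [1, 5, 2, 3, 4, 6, 7]

[1, 5, 2, 3, 4, 6, 7]


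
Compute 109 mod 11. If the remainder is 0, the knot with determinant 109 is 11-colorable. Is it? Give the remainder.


Step 1: A knot is p-colorable if and only if p divides its determinant.
Step 2: Compute 109 mod 11.
109 = 9 * 11 + 10
Step 3: 109 mod 11 = 10
Step 4: The knot is 11-colorable: no

10


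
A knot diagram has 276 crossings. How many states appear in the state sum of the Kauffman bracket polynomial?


Each crossing contributes 2 choices (A-smoothing or B-smoothing).
Total states = 2^276 = 121416805764108066932466369176469931665150427440758720078238275608681517825325531136

121416805764108066932466369176469931665150427440758720078238275608681517825325531136


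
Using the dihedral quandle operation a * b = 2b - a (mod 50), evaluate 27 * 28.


27 * 28 = 2*28 - 27 mod 50
= 56 - 27 mod 50
= 29 mod 50 = 29

29


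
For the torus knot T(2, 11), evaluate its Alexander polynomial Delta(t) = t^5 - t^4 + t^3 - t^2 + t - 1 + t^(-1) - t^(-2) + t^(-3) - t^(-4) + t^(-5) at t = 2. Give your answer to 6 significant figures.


Substituting t = 2 into Delta(t) = t^5 - t^4 + t^3 - t^2 + t - 1 + t^(-1) - t^(-2) + t^(-3) - t^(-4) + t^(-5):
Term values: (32) + (-16) + (8) + (-4) + (2) + (-1) + (0.5) + (-0.25) + (0.125) + (-0.0625) + (0.03125)
Sum = 21.34375
Rounded to 6 significant figures: 21.3438

21.3438


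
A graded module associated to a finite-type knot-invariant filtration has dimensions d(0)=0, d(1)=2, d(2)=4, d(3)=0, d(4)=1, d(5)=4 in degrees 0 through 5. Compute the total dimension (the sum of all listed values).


Total dimension = d(0) + d(1) + ... + d(5)
= 0 + 2 + 4 + 0 + 1 + 4
= 11

11


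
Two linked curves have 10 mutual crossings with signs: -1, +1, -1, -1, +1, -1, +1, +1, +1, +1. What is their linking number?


Step 1: Count positive crossings: 6
Step 2: Count negative crossings: 4
Step 3: Sum of signs = 6 - 4 = 2
Step 4: Linking number = sum/2 = 2/2 = 1

1


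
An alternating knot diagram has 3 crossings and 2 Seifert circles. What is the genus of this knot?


For alternating knots, g = (c - s + 1)/2.
= (3 - 2 + 1)/2
= 2/2 = 1

1


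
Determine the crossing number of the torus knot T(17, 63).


For a torus knot T(p, q) with gcd(p,q)=1,
the crossing number is min(p*(q-1), q*(p-1)).
p*(q-1) = 17*62 = 1054
q*(p-1) = 63*16 = 1008
min(1054, 1008) = 1008

1008


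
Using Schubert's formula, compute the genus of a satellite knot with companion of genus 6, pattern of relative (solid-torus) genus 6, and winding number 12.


Schubert: g(satellite) = g_rel(pattern) + |winding| * g(companion),
where g_rel(pattern) is the genus of the pattern relative to the solid torus.
= 6 + 12 * 6
= 6 + 72 = 78

78


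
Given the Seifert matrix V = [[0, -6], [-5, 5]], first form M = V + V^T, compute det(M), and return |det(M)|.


Step 1: Form V + V^T where V = [[0, -6], [-5, 5]]
  V^T = [[0, -5], [-6, 5]]
  V + V^T = [[0, -11], [-11, 10]]
Step 2: det(V + V^T) = 0*10 - (-11)*(-11)
  = 0 - 121 = -121
Step 3: Knot determinant = |det(V + V^T)| = |-121| = 121

121


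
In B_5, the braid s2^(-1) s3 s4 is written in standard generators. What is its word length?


The word length counts the number of generators (including inverses).
Listing each generator: s2^(-1), s3, s4
There are 3 generators in this braid word.

3


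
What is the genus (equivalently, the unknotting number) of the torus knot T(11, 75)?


For a torus knot T(p,q), both the unknotting number and genus equal (p-1)(q-1)/2.
= (11-1)(75-1)/2
= 10*74/2
= 740/2 = 370

370


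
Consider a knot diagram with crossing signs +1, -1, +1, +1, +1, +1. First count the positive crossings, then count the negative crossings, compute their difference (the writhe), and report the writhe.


Step 1: Count positive crossings (+1).
Positive crossings: 5
Step 2: Count negative crossings (-1).
Negative crossings: 1
Step 3: Writhe = (positive) - (negative)
w = 5 - 1 = 4
Step 4: |w| = 4, and w is positive

4


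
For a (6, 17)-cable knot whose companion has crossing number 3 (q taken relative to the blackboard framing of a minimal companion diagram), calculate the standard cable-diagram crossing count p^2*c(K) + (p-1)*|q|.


Step 1: Each of the c(K) crossings of the companion diagram becomes p*p = p^2 crossings among the p parallel strands, and each of the |q| twists s_1 s_2 ... s_(p-1) adds (p-1) crossings.
  Crossings = p^2 * c(K) + (p-1)*|q|
Step 2: = 6^2 * 3 + (6-1)*17
Step 3: = 36*3 + 5*17
Step 4: = 108 + 85 = 193

193


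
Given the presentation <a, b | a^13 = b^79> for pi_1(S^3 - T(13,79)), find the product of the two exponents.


The relation is a^13 = b^79.
Product of exponents = 13 * 79
= 1027

1027


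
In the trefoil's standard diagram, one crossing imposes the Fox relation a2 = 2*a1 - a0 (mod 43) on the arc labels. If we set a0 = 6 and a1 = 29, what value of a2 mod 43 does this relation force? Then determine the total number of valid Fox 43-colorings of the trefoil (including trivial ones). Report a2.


Step 1: Apply the given crossing relation 2*a1 - a0 - a2 = 0 (mod 43).
  a2 = 2*a1 - a0 mod 43
  a2 = 2*29 - 6 mod 43
  a2 = 58 - 6 mod 43
  a2 = 52 mod 43 = 9
Step 2: The trefoil has determinant 3.
  Number of Fox p-colorings (p prime) is p^2 if p = 3, else p.
  Since 43 does not divide 3, only trivial (constant) colorings exist.
  (So the trial a0 = 6, a1 = 29 with a0 != a1 does NOT extend to a valid coloring of the whole trefoil: the other two crossing relations require 3*(a1 - a0) = 0 (mod 43), which fails.)
  Total colorings = 43
Step 3: a2 = 9, total Fox 43-colorings = 43

9


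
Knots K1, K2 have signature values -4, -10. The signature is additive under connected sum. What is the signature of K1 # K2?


The signature is additive under connected sum.
signature(K1 # K2) = (-4) + (-10)
= -14

-14


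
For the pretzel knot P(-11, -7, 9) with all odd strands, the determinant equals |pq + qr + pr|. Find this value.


Step 1: Compute pq + qr + pr.
pq = (-11)*(-7) = 77
qr = (-7)*9 = -63
pr = (-11)*9 = -99
pq + qr + pr = 77 + (-63) + (-99) = -85
Step 2: Take absolute value.
det(P(-11,-7,9)) = |-85| = 85

85


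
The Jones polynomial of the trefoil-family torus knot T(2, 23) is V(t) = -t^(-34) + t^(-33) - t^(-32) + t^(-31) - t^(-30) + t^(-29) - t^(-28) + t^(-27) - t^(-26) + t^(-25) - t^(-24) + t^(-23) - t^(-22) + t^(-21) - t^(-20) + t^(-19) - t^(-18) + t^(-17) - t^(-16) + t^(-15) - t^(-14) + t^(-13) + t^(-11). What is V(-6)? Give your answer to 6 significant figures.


Substituting t = -6 into V(t) = -t^(-34) + t^(-33) - t^(-32) + t^(-31) - t^(-30) + t^(-29) - t^(-28) + t^(-27) - t^(-26) + t^(-25) - t^(-24) + t^(-23) - t^(-22) + t^(-21) - t^(-20) + t^(-19) - t^(-18) + t^(-17) - t^(-16) + t^(-15) - t^(-14) + t^(-13) + t^(-11):
  (-)t^(-34) = -3.49026e-27
  (+)t^(-33) = -2.09415e-26
  (-)t^(-32) = -1.25649e-25
  (+)t^(-31) = -7.53896e-25
  (-)t^(-30) = -4.52337e-24
  (+)t^(-29) = -2.71402e-23
  (-)t^(-28) = -1.62841e-22
  (+)t^(-27) = -9.77049e-22
  (-)t^(-26) = -5.86229e-21
  (+)t^(-25) = -3.51738e-20
  (-)t^(-24) = -2.11043e-19
  (+)t^(-23) = -1.26626e-18
  (-)t^(-22) = -7.59753e-18
  (+)t^(-21) = -4.55852e-17
  (-)t^(-20) = -2.73511e-16
  (+)t^(-19) = -1.64107e-15
  (-)t^(-18) = -9.8464e-15
  (+)t^(-17) = -5.90784e-14
  (-)t^(-16) = -3.5447e-13
  (+)t^(-15) = -2.12682e-12
  (-)t^(-14) = -1.27609e-11
  (+)t^(-13) = -7.65656e-11
  (+)t^(-11) = -2.75636e-09
Sum = (-3.49026e-27) + (-2.09415e-26) + (-1.25649e-25) + (-7.53896e-25) + (-4.52337e-24) + (-2.71402e-23) + (-1.62841e-22) + (-9.77049e-22) + (-5.86229e-21) + (-3.51738e-20) + (-2.11043e-19) + (-1.26626e-18) + (-7.59753e-18) + (-4.55852e-17) + (-2.73511e-16) + (-1.64107e-15) + (-9.8464e-15) + (-5.90784e-14) + (-3.5447e-13) + (-2.12682e-12) + (-1.27609e-11) + (-7.65656e-11) + (-2.75636e-09)
= -2.84824068e-09
Rounded to 6 significant figures: -2.84824e-09

-2.84824e-09


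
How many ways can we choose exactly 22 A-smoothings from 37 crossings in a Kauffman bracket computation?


We choose which 22 of 37 crossings get A-smoothings.
C(37, 22) = 37! / (22! * 15!)
= 9364199760

9364199760


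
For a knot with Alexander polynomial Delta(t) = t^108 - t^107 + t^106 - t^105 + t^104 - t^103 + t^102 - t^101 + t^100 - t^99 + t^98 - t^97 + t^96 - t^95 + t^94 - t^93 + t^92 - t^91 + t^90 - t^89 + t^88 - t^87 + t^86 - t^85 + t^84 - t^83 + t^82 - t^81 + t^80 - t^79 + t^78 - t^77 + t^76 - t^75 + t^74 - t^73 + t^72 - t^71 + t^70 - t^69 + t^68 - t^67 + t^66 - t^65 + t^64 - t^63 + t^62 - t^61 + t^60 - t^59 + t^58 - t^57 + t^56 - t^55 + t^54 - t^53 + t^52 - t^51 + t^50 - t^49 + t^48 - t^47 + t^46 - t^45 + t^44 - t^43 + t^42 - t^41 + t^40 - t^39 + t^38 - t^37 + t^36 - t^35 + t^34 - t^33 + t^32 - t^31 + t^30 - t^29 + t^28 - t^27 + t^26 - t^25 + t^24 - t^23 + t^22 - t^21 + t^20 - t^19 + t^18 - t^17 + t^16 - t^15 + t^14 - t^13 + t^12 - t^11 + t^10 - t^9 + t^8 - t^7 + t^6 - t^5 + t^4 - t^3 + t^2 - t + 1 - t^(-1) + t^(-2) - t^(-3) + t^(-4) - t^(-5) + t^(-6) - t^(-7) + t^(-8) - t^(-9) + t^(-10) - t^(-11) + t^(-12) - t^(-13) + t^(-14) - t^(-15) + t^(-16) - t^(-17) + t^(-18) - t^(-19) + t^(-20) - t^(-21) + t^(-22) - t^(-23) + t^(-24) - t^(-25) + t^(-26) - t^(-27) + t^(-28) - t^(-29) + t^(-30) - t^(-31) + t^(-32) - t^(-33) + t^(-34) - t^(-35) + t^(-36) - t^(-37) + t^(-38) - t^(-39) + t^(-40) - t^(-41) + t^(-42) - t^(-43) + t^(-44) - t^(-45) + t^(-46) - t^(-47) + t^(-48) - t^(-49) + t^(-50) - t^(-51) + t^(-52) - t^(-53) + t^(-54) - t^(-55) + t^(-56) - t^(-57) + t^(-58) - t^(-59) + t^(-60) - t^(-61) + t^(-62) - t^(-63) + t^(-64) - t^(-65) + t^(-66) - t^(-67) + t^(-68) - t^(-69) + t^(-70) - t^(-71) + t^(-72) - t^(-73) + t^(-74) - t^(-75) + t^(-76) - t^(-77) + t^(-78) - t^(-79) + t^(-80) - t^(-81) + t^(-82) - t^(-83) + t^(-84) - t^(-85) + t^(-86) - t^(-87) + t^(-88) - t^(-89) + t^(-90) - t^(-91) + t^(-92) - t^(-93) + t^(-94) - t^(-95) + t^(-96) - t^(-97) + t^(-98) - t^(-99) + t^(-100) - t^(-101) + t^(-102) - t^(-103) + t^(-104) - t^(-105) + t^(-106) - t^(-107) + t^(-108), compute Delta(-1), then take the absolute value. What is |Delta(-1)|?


Step 1: The polynomial has 217 terms with alternating signs, exponents from 108 down to -108.
Step 2: Substitute t = -1. The i-th term has coefficient (-1)^i and exponent (m-i),
  so its value is (-1)^i * (-1)^(m-i) = (-1)^m = 1 for every i.
Step 3: All 217 terms equal 1, so Delta(-1) = 217 * (1) = 217
Step 4: |Delta(-1)| = 217

217


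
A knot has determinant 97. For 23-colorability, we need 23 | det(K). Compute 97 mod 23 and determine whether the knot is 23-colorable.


Step 1: A knot is p-colorable if and only if p divides its determinant.
Step 2: Compute 97 mod 23.
97 = 4 * 23 + 5
Step 3: 97 mod 23 = 5
Step 4: The knot is 23-colorable: no

5


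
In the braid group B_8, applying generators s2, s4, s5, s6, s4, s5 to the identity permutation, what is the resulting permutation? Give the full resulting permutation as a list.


Starting with identity [1, 2, 3, 4, 5, 6, 7, 8].
Apply generators in sequence:
  After s2: [1, 3, 2, 4, 5, 6, 7, 8]
  After s4: [1, 3, 2, 5, 4, 6, 7, 8]
  After s5: [1, 3, 2, 5, 6, 4, 7, 8]
  After s6: [1, 3, 2, 5, 6, 7, 4, 8]
  After s4: [1, 3, 2, 6, 5, 7, 4, 8]
  After s5: [1, 3, 2, 6, 7, 5, 4, 8]
Final permutation: [1, 3, 2, 6, 7, 5, 4, 8]

[1, 3, 2, 6, 7, 5, 4, 8]


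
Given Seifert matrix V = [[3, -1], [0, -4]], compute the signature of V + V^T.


Step 1: V + V^T = [[6, -1], [-1, -8]]
Step 2: trace = -2, det = -49
Step 3: Discriminant = (-2)^2 - 4*(-49) = 200
Step 4: Eigenvalues: 6.07107, -8.07107
Step 5: Signature = (# positive eigenvalues) - (# negative eigenvalues) = 0

0


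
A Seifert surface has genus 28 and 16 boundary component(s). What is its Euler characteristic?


chi = 2 - 2g - b
= 2 - 2*28 - 16
= 2 - 56 - 16 = -70

-70


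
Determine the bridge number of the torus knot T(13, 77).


The bridge number of T(p,q) is min(p,q).
min(13, 77) = 13

13


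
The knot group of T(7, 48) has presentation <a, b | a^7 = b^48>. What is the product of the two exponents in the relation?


The relation is a^7 = b^48.
Product of exponents = 7 * 48
= 336

336


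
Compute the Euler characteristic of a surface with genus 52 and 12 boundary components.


chi = 2 - 2g - b
= 2 - 2*52 - 12
= 2 - 104 - 12 = -114

-114


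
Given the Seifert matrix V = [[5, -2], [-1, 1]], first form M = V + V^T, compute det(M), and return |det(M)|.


Step 1: Form V + V^T where V = [[5, -2], [-1, 1]]
  V^T = [[5, -1], [-2, 1]]
  V + V^T = [[10, -3], [-3, 2]]
Step 2: det(V + V^T) = 10*2 - (-3)*(-3)
  = 20 - 9 = 11
Step 3: Knot determinant = |det(V + V^T)| = |11| = 11

11


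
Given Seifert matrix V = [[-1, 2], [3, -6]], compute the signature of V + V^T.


Step 1: V + V^T = [[-2, 5], [5, -12]]
Step 2: trace = -14, det = -1
Step 3: Discriminant = (-14)^2 - 4*(-1) = 200
Step 4: Eigenvalues: 0.0710678, -14.0711
Step 5: Signature = (# positive eigenvalues) - (# negative eigenvalues) = 0

0


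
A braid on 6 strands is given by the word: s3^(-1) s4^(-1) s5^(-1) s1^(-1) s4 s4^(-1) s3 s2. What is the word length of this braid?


The word length counts the number of generators (including inverses).
Listing each generator: s3^(-1), s4^(-1), s5^(-1), s1^(-1), s4, s4^(-1), s3, s2
There are 8 generators in this braid word.

8


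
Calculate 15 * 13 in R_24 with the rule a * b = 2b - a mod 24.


15 * 13 = 2*13 - 15 mod 24
= 26 - 15 mod 24
= 11 mod 24 = 11

11


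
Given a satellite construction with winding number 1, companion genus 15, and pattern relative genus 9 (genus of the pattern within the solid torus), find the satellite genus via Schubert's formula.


Schubert: g(satellite) = g_rel(pattern) + |winding| * g(companion),
where g_rel(pattern) is the genus of the pattern relative to the solid torus.
= 9 + 1 * 15
= 9 + 15 = 24

24


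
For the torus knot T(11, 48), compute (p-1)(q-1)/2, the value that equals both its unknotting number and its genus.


For a torus knot T(p,q), both the unknotting number and genus equal (p-1)(q-1)/2.
= (11-1)(48-1)/2
= 10*47/2
= 470/2 = 235

235


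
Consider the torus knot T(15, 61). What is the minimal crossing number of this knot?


For a torus knot T(p, q) with gcd(p,q)=1,
the crossing number is min(p*(q-1), q*(p-1)).
p*(q-1) = 15*60 = 900
q*(p-1) = 61*14 = 854
min(900, 854) = 854

854


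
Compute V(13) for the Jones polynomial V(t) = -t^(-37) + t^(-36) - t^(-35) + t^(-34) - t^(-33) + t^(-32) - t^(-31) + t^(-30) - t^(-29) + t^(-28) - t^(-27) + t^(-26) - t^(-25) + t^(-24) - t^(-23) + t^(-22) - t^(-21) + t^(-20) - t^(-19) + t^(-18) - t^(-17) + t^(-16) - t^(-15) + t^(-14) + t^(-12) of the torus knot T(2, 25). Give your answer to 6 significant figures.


Substituting t = 13 into V(t) = -t^(-37) + t^(-36) - t^(-35) + t^(-34) - t^(-33) + t^(-32) - t^(-31) + t^(-30) - t^(-29) + t^(-28) - t^(-27) + t^(-26) - t^(-25) + t^(-24) - t^(-23) + t^(-22) - t^(-21) + t^(-20) - t^(-19) + t^(-18) - t^(-17) + t^(-16) - t^(-15) + t^(-14) + t^(-12):
  (-)t^(-37) = -6.08269e-42
  (+)t^(-36) = 7.9075e-41
  (-)t^(-35) = -1.02798e-39
  (+)t^(-34) = 1.33637e-38
  (-)t^(-33) = -1.73728e-37
  (+)t^(-32) = 2.25846e-36
  (-)t^(-31) = -2.936e-35
  (+)t^(-30) = 3.8168e-34
  (-)t^(-29) = -4.96184e-33
  (+)t^(-28) = 6.45039e-32
  (-)t^(-27) = -8.38551e-31
  (+)t^(-26) = 1.09012e-29
  (-)t^(-25) = -1.41715e-28
  (+)t^(-24) = 1.8423e-27
  (-)t^(-23) = -2.39499e-26
  (+)t^(-22) = 3.11348e-25
  (-)t^(-21) = -4.04753e-24
  (+)t^(-20) = 5.26178e-23
  (-)t^(-19) = -6.84032e-22
  (+)t^(-18) = 8.89241e-21
  (-)t^(-17) = -1.15601e-19
  (+)t^(-16) = 1.50282e-18
  (-)t^(-15) = -1.95366e-17
  (+)t^(-14) = 2.53976e-16
  (+)t^(-12) = 4.2922e-14
Sum = (-6.08269e-42) + (7.9075e-41) + (-1.02798e-39) + (1.33637e-38) + (-1.73728e-37) + (2.25846e-36) + (-2.936e-35) + (3.8168e-34) + (-4.96184e-33) + (6.45039e-32) + (-8.38551e-31) + (1.09012e-29) + (-1.41715e-28) + (1.8423e-27) + (-2.39499e-26) + (3.11348e-25) + (-4.04753e-24) + (5.26178e-23) + (-6.84032e-22) + (8.89241e-21) + (-1.15601e-19) + (1.50282e-18) + (-1.95366e-17) + (2.53976e-16) + (4.2922e-14)
= 4.315781749e-14
Rounded to 6 significant figures: 4.31578e-14

4.31578e-14


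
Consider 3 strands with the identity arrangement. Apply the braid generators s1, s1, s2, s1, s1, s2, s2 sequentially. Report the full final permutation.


Starting with identity [1, 2, 3].
Apply generators in sequence:
  After s1: [2, 1, 3]
  After s1: [1, 2, 3]
  After s2: [1, 3, 2]
  After s1: [3, 1, 2]
  After s1: [1, 3, 2]
  After s2: [1, 2, 3]
  After s2: [1, 3, 2]
Final permutation: [1, 3, 2]

[1, 3, 2]


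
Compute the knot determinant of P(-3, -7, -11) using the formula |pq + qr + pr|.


Step 1: Compute pq + qr + pr.
pq = (-3)*(-7) = 21
qr = (-7)*(-11) = 77
pr = (-3)*(-11) = 33
pq + qr + pr = 21 + 77 + 33 = 131
Step 2: Take absolute value.
det(P(-3,-7,-11)) = |131| = 131

131


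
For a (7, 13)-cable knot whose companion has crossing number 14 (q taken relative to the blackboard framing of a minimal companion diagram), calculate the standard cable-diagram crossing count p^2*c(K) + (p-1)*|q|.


Step 1: Each of the c(K) crossings of the companion diagram becomes p*p = p^2 crossings among the p parallel strands, and each of the |q| twists s_1 s_2 ... s_(p-1) adds (p-1) crossings.
  Crossings = p^2 * c(K) + (p-1)*|q|
Step 2: = 7^2 * 14 + (7-1)*13
Step 3: = 49*14 + 6*13
Step 4: = 686 + 78 = 764

764


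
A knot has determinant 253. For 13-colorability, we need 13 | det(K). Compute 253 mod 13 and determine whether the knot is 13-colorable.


Step 1: A knot is p-colorable if and only if p divides its determinant.
Step 2: Compute 253 mod 13.
253 = 19 * 13 + 6
Step 3: 253 mod 13 = 6
Step 4: The knot is 13-colorable: no

6


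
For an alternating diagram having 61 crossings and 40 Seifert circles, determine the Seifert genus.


For alternating knots, g = (c - s + 1)/2.
= (61 - 40 + 1)/2
= 22/2 = 11

11


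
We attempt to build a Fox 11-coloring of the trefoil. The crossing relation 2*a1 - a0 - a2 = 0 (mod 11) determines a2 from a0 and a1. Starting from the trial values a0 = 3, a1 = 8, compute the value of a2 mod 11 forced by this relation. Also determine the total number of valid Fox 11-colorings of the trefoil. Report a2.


Step 1: Apply the given crossing relation 2*a1 - a0 - a2 = 0 (mod 11).
  a2 = 2*a1 - a0 mod 11
  a2 = 2*8 - 3 mod 11
  a2 = 16 - 3 mod 11
  a2 = 13 mod 11 = 2
Step 2: The trefoil has determinant 3.
  Number of Fox p-colorings (p prime) is p^2 if p = 3, else p.
  Since 11 does not divide 3, only trivial (constant) colorings exist.
  (So the trial a0 = 3, a1 = 8 with a0 != a1 does NOT extend to a valid coloring of the whole trefoil: the other two crossing relations require 3*(a1 - a0) = 0 (mod 11), which fails.)
  Total colorings = 11
Step 3: a2 = 2, total Fox 11-colorings = 11

2


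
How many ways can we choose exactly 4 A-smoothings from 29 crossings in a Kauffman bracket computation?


We choose which 4 of 29 crossings get A-smoothings.
C(29, 4) = 29! / (4! * 25!)
= 23751

23751


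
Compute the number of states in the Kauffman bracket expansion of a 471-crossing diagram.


Each crossing contributes 2 choices (A-smoothing or B-smoothing).
Total states = 2^471 = 6097165137335922326917182089439777940915230747392521779021790936768304177382354726797472857545882756171536974846497310342671827498609932238848

6097165137335922326917182089439777940915230747392521779021790936768304177382354726797472857545882756171536974846497310342671827498609932238848


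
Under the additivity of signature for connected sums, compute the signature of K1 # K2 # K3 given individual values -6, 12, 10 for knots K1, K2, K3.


The signature is additive under connected sum.
signature(K1 # K2 # K3) = (-6) + (12) + (10)
= 16

16


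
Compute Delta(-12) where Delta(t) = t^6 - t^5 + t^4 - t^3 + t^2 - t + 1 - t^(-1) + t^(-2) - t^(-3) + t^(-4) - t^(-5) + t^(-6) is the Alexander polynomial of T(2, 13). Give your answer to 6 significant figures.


Substituting t = -12 into Delta(t) = t^6 - t^5 + t^4 - t^3 + t^2 - t + 1 - t^(-1) + t^(-2) - t^(-3) + t^(-4) - t^(-5) + t^(-6):
Term values: (2985984) + (248832) + (20736) + (1728) + (144) + (12) + (1) + (0.0833333) + (0.00694444) + (0.000578704) + (4.82253e-05) + (4.01878e-06) + (3.34898e-07)
Sum = 3257437.091
Rounded to 6 significant figures: 3.25744e+06

3.25744e+06


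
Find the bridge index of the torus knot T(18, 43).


The bridge number of T(p,q) is min(p,q).
min(18, 43) = 18

18


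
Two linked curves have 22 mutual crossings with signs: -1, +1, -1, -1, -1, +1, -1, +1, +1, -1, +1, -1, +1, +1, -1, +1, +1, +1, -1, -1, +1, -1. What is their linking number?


Step 1: Count positive crossings: 11
Step 2: Count negative crossings: 11
Step 3: Sum of signs = 11 - 11 = 0
Step 4: Linking number = sum/2 = 0/2 = 0

0


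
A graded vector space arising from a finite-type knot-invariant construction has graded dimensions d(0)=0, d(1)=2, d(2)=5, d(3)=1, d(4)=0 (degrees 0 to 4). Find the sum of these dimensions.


Total dimension = d(0) + d(1) + ... + d(4)
= 0 + 2 + 5 + 1 + 0
= 8

8


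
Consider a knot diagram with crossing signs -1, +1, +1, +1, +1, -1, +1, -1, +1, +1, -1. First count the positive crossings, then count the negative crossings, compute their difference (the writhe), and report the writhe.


Step 1: Count positive crossings (+1).
Positive crossings: 7
Step 2: Count negative crossings (-1).
Negative crossings: 4
Step 3: Writhe = (positive) - (negative)
w = 7 - 4 = 3
Step 4: |w| = 3, and w is positive

3


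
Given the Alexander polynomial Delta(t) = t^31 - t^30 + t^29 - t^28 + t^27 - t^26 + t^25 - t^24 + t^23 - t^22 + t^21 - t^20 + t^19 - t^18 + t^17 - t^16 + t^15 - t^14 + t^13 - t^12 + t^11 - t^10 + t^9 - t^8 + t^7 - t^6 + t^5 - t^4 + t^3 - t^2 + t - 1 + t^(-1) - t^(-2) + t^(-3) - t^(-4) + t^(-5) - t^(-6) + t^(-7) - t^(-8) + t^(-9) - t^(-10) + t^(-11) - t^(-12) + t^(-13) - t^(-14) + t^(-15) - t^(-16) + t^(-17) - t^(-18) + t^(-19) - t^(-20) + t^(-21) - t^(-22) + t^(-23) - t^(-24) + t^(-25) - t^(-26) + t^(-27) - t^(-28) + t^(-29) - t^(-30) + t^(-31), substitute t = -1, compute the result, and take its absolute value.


Step 1: The polynomial has 63 terms with alternating signs, exponents from 31 down to -31.
Step 2: Substitute t = -1. The i-th term has coefficient (-1)^i and exponent (m-i),
  so its value is (-1)^i * (-1)^(m-i) = (-1)^m = -1 for every i.
Step 3: All 63 terms equal -1, so Delta(-1) = 63 * (-1) = -63
Step 4: |Delta(-1)| = 63

63


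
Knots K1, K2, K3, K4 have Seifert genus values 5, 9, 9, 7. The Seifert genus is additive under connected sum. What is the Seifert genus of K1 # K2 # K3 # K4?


The Seifert genus is additive under connected sum.
Seifert genus(K1 # K2 # K3 # K4) = (5) + (9) + (9) + (7)
= 30

30


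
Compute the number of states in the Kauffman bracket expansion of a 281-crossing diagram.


Each crossing contributes 2 choices (A-smoothing or B-smoothing).
Total states = 2^281 = 3885337784451458141838923813647037813284813678104279042503624819477808570410416996352

3885337784451458141838923813647037813284813678104279042503624819477808570410416996352


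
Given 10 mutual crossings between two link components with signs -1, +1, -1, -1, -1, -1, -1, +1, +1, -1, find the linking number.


Step 1: Count positive crossings: 3
Step 2: Count negative crossings: 7
Step 3: Sum of signs = 3 - 7 = -4
Step 4: Linking number = sum/2 = -4/2 = -2

-2


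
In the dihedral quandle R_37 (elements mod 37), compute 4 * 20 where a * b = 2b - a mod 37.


4 * 20 = 2*20 - 4 mod 37
= 40 - 4 mod 37
= 36 mod 37 = 36

36


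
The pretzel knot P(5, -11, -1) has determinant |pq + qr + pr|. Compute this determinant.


Step 1: Compute pq + qr + pr.
pq = 5*(-11) = -55
qr = (-11)*(-1) = 11
pr = 5*(-1) = -5
pq + qr + pr = -55 + 11 + (-5) = -49
Step 2: Take absolute value.
det(P(5,-11,-1)) = |-49| = 49

49


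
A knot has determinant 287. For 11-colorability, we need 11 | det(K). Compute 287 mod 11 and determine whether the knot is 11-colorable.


Step 1: A knot is p-colorable if and only if p divides its determinant.
Step 2: Compute 287 mod 11.
287 = 26 * 11 + 1
Step 3: 287 mod 11 = 1
Step 4: The knot is 11-colorable: no

1


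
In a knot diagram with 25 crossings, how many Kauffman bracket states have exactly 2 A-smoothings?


We choose which 2 of 25 crossings get A-smoothings.
C(25, 2) = 25! / (2! * 23!)
= 300

300


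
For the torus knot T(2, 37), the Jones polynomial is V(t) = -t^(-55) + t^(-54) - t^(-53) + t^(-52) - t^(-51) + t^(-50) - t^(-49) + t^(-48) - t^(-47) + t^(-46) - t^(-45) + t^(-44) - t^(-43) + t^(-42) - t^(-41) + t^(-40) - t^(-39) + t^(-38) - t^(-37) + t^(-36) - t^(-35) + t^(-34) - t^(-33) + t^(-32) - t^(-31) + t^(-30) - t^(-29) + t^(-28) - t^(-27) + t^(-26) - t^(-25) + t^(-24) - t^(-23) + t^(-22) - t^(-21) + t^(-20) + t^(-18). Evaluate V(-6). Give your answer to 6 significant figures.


Substituting t = -6 into V(t) = -t^(-55) + t^(-54) - t^(-53) + t^(-52) - t^(-51) + t^(-50) - t^(-49) + t^(-48) - t^(-47) + t^(-46) - t^(-45) + t^(-44) - t^(-43) + t^(-42) - t^(-41) + t^(-40) - t^(-39) + t^(-38) - t^(-37) + t^(-36) - t^(-35) + t^(-34) - t^(-33) + t^(-32) - t^(-31) + t^(-30) - t^(-29) + t^(-28) - t^(-27) + t^(-26) - t^(-25) + t^(-24) - t^(-23) + t^(-22) - t^(-21) + t^(-20) + t^(-18):
  (-)t^(-55) = 1.59104e-43
  (+)t^(-54) = 9.54624e-43
  (-)t^(-53) = 5.72775e-42
  (+)t^(-52) = 3.43665e-41
  (-)t^(-51) = 2.06199e-40
  (+)t^(-50) = 1.23719e-39
  (-)t^(-49) = 7.42316e-39
  (+)t^(-48) = 4.4539e-38
  (-)t^(-47) = 2.67234e-37
  (+)t^(-46) = 1.6034e-36
  (-)t^(-45) = 9.62041e-36
  (+)t^(-44) = 5.77225e-35
  (-)t^(-43) = 3.46335e-34
  (+)t^(-42) = 2.07801e-33
  (-)t^(-41) = 1.24681e-32
  (+)t^(-40) = 7.48083e-32
  (-)t^(-39) = 4.4885e-31
  (+)t^(-38) = 2.6931e-30
  (-)t^(-37) = 1.61586e-29
  (+)t^(-36) = 9.69516e-29
  (-)t^(-35) = 5.8171e-28
  (+)t^(-34) = 3.49026e-27
  (-)t^(-33) = 2.09415e-26
  (+)t^(-32) = 1.25649e-25
  (-)t^(-31) = 7.53896e-25
  (+)t^(-30) = 4.52337e-24
  (-)t^(-29) = 2.71402e-23
  (+)t^(-28) = 1.62841e-22
  (-)t^(-27) = 9.77049e-22
  (+)t^(-26) = 5.86229e-21
  (-)t^(-25) = 3.51738e-20
  (+)t^(-24) = 2.11043e-19
  (-)t^(-23) = 1.26626e-18
  (+)t^(-22) = 7.59753e-18
  (-)t^(-21) = 4.55852e-17
  (+)t^(-20) = 2.73511e-16
  (+)t^(-18) = 9.8464e-15
Sum = (1.59104e-43) + (9.54624e-43) + (5.72775e-42) + (3.43665e-41) + (2.06199e-40) + (1.23719e-39) + (7.42316e-39) + (4.4539e-38) + (2.67234e-37) + (1.6034e-36) + (9.62041e-36) + (5.77225e-35) + (3.46335e-34) + (2.07801e-33) + (1.24681e-32) + (7.48083e-32) + (4.4885e-31) + (2.6931e-30) + (1.61586e-29) + (9.69516e-29) + (5.8171e-28) + (3.49026e-27) + (2.09415e-26) + (1.25649e-25) + (7.53896e-25) + (4.52337e-24) + (2.71402e-23) + (1.62841e-22) + (9.77049e-22) + (5.86229e-21) + (3.51738e-20) + (2.11043e-19) + (1.26626e-18) + (7.59753e-18) + (4.55852e-17) + (2.73511e-16) + (9.8464e-15)
= 1.017461377e-14
Rounded to 6 significant figures: 1.01746e-14

1.01746e-14


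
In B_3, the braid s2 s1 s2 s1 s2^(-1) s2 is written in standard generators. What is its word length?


The word length counts the number of generators (including inverses).
Listing each generator: s2, s1, s2, s1, s2^(-1), s2
There are 6 generators in this braid word.

6


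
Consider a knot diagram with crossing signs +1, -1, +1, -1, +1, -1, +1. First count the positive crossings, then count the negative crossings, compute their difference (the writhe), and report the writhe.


Step 1: Count positive crossings (+1).
Positive crossings: 4
Step 2: Count negative crossings (-1).
Negative crossings: 3
Step 3: Writhe = (positive) - (negative)
w = 4 - 3 = 1
Step 4: |w| = 1, and w is positive

1


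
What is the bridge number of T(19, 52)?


The bridge number of T(p,q) is min(p,q).
min(19, 52) = 19

19


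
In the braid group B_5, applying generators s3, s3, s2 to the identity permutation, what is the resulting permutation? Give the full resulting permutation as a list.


Starting with identity [1, 2, 3, 4, 5].
Apply generators in sequence:
  After s3: [1, 2, 4, 3, 5]
  After s3: [1, 2, 3, 4, 5]
  After s2: [1, 3, 2, 4, 5]
Final permutation: [1, 3, 2, 4, 5]

[1, 3, 2, 4, 5]


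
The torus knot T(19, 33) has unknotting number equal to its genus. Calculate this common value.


For a torus knot T(p,q), both the unknotting number and genus equal (p-1)(q-1)/2.
= (19-1)(33-1)/2
= 18*32/2
= 576/2 = 288

288


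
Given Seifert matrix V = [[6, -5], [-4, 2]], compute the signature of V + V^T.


Step 1: V + V^T = [[12, -9], [-9, 4]]
Step 2: trace = 16, det = -33
Step 3: Discriminant = 16^2 - 4*(-33) = 388
Step 4: Eigenvalues: 17.8489, -1.84886
Step 5: Signature = (# positive eigenvalues) - (# negative eigenvalues) = 0

0


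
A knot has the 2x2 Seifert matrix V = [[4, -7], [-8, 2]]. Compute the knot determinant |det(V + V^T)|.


Step 1: Form V + V^T where V = [[4, -7], [-8, 2]]
  V^T = [[4, -8], [-7, 2]]
  V + V^T = [[8, -15], [-15, 4]]
Step 2: det(V + V^T) = 8*4 - (-15)*(-15)
  = 32 - 225 = -193
Step 3: Knot determinant = |det(V + V^T)| = |-193| = 193

193


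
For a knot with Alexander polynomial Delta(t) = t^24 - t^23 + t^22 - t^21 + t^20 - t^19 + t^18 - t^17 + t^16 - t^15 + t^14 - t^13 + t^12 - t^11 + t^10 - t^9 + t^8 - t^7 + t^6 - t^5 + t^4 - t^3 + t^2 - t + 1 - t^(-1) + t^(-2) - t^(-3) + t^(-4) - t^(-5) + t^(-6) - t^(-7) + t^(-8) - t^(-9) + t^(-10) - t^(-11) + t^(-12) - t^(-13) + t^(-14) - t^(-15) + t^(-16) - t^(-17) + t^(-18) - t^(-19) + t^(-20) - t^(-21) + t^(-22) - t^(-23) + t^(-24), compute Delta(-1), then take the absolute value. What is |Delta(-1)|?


Step 1: The polynomial has 49 terms with alternating signs, exponents from 24 down to -24.
Step 2: Substitute t = -1. The i-th term has coefficient (-1)^i and exponent (m-i),
  so its value is (-1)^i * (-1)^(m-i) = (-1)^m = 1 for every i.
Step 3: All 49 terms equal 1, so Delta(-1) = 49 * (1) = 49
Step 4: |Delta(-1)| = 49

49


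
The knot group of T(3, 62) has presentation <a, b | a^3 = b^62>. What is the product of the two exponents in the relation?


The relation is a^3 = b^62.
Product of exponents = 3 * 62
= 186

186


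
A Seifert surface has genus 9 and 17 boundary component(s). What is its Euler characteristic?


chi = 2 - 2g - b
= 2 - 2*9 - 17
= 2 - 18 - 17 = -33

-33


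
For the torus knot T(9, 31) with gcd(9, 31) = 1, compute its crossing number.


For a torus knot T(p, q) with gcd(p,q)=1,
the crossing number is min(p*(q-1), q*(p-1)).
p*(q-1) = 9*30 = 270
q*(p-1) = 31*8 = 248
min(270, 248) = 248

248


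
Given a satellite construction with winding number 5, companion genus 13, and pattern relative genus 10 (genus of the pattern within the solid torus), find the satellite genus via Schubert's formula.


Schubert: g(satellite) = g_rel(pattern) + |winding| * g(companion),
where g_rel(pattern) is the genus of the pattern relative to the solid torus.
= 10 + 5 * 13
= 10 + 65 = 75

75


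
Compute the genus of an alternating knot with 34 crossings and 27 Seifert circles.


For alternating knots, g = (c - s + 1)/2.
= (34 - 27 + 1)/2
= 8/2 = 4

4


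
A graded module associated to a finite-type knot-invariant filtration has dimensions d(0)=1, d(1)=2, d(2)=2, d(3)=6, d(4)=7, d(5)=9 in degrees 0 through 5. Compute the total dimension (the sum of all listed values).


Total dimension = d(0) + d(1) + ... + d(5)
= 1 + 2 + 2 + 6 + 7 + 9
= 27

27


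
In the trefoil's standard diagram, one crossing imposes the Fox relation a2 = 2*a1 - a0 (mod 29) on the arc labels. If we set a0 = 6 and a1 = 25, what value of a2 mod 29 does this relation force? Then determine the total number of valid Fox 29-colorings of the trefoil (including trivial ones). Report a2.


Step 1: Apply the given crossing relation 2*a1 - a0 - a2 = 0 (mod 29).
  a2 = 2*a1 - a0 mod 29
  a2 = 2*25 - 6 mod 29
  a2 = 50 - 6 mod 29
  a2 = 44 mod 29 = 15
Step 2: The trefoil has determinant 3.
  Number of Fox p-colorings (p prime) is p^2 if p = 3, else p.
  Since 29 does not divide 3, only trivial (constant) colorings exist.
  (So the trial a0 = 6, a1 = 25 with a0 != a1 does NOT extend to a valid coloring of the whole trefoil: the other two crossing relations require 3*(a1 - a0) = 0 (mod 29), which fails.)
  Total colorings = 29
Step 3: a2 = 15, total Fox 29-colorings = 29

15


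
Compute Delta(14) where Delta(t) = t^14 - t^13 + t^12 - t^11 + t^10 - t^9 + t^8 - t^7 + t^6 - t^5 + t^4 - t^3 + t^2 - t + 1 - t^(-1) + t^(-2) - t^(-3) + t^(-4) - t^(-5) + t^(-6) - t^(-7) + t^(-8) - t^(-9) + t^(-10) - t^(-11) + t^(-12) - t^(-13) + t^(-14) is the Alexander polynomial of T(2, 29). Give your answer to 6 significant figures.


Substituting t = 14 into Delta(t) = t^14 - t^13 + t^12 - t^11 + t^10 - t^9 + t^8 - t^7 + t^6 - t^5 + t^4 - t^3 + t^2 - t + 1 - t^(-1) + t^(-2) - t^(-3) + t^(-4) - t^(-5) + t^(-6) - t^(-7) + t^(-8) - t^(-9) + t^(-10) - t^(-11) + t^(-12) - t^(-13) + t^(-14):
Term values: (11112006825558016) + (-793714773254144) + (56693912375296) + (-4049565169664) + (289254654976) + (-20661046784) + (1475789056) + (-105413504) + (7529536) + (-537824) + (38416) + (-2744) + (196) + (-14) + (1) + (-0.0714286) + (0.00510204) + (-0.000364431) + (2.60308e-05) + (-1.85934e-06) + (1.3281e-07) + (-9.48645e-09) + (6.77604e-10) + (-4.84003e-11) + (3.45716e-12) + (-2.4694e-13) + (1.76386e-14) + (-1.2599e-15) + (8.99927e-17)
Sum = 1.037120637e+16
Rounded to 6 significant figures: 1.03712e+16

1.03712e+16


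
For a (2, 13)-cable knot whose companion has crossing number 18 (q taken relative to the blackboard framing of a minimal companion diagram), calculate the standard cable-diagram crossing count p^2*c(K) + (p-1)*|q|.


Step 1: Each of the c(K) crossings of the companion diagram becomes p*p = p^2 crossings among the p parallel strands, and each of the |q| twists s_1 s_2 ... s_(p-1) adds (p-1) crossings.
  Crossings = p^2 * c(K) + (p-1)*|q|
Step 2: = 2^2 * 18 + (2-1)*13
Step 3: = 4*18 + 1*13
Step 4: = 72 + 13 = 85

85


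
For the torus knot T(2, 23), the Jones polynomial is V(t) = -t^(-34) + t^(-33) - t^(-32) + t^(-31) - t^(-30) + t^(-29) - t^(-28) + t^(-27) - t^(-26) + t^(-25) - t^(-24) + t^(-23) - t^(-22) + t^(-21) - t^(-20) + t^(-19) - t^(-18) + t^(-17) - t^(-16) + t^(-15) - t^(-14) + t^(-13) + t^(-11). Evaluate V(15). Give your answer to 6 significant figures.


Substituting t = 15 into V(t) = -t^(-34) + t^(-33) - t^(-32) + t^(-31) - t^(-30) + t^(-29) - t^(-28) + t^(-27) - t^(-26) + t^(-25) - t^(-24) + t^(-23) - t^(-22) + t^(-21) - t^(-20) + t^(-19) - t^(-18) + t^(-17) - t^(-16) + t^(-15) - t^(-14) + t^(-13) + t^(-11):
  (-)t^(-34) = -1.03014e-40
  (+)t^(-33) = 1.54521e-39
  (-)t^(-32) = -2.31782e-38
  (+)t^(-31) = 3.47673e-37
  (-)t^(-30) = -5.2151e-36
  (+)t^(-29) = 7.82264e-35
  (-)t^(-28) = -1.1734e-33
  (+)t^(-27) = 1.76009e-32
  (-)t^(-26) = -2.64014e-31
  (+)t^(-25) = 3.96021e-30
  (-)t^(-24) = -5.94032e-29
  (+)t^(-23) = 8.91048e-28
  (-)t^(-22) = -1.33657e-26
  (+)t^(-21) = 2.00486e-25
  (-)t^(-20) = -3.00729e-24
  (+)t^(-19) = 4.51093e-23
  (-)t^(-18) = -6.76639e-22
  (+)t^(-17) = 1.01496e-20
  (-)t^(-16) = -1.52244e-19
  (+)t^(-15) = 2.28366e-18
  (-)t^(-14) = -3.42549e-17
  (+)t^(-13) = 5.13823e-16
  (+)t^(-11) = 1.1561e-13
Sum = (-1.03014e-40) + (1.54521e-39) + (-2.31782e-38) + (3.47673e-37) + (-5.2151e-36) + (7.82264e-35) + (-1.1734e-33) + (1.76009e-32) + (-2.64014e-31) + (3.96021e-30) + (-5.94032e-29) + (8.91048e-28) + (-1.33657e-26) + (2.00486e-25) + (-3.00729e-24) + (4.51093e-23) + (-6.76639e-22) + (1.01496e-20) + (-1.52244e-19) + (2.28366e-18) + (-3.42549e-17) + (5.13823e-16) + (1.1561e-13)
= 1.160919086e-13
Rounded to 6 significant figures: 1.16092e-13

1.16092e-13
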